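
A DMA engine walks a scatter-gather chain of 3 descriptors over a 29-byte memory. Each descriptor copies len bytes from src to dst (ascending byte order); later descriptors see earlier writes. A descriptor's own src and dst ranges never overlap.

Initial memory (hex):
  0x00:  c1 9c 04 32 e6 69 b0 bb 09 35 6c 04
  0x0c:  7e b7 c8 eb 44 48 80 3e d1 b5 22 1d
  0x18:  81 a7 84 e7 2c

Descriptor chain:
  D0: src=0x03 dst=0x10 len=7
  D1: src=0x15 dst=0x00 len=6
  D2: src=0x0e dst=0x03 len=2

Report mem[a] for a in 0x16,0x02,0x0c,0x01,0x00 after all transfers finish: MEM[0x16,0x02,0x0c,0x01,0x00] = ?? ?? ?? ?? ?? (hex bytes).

MEM[0x16,0x02,0x0c,0x01,0x00] = 35 1d 7e 35 09

D0: mem[0x10..0x16] <- [32 e6 69 b0 bb 09 35]
D1: mem[0x00..0x05] <- [09 35 1d 81 a7 84]
D2: mem[0x03..0x04] <- [c8 eb]
query mem[0x16]=0x35, mem[0x02]=0x1d, mem[0x0c]=0x7e, mem[0x01]=0x35, mem[0x00]=0x09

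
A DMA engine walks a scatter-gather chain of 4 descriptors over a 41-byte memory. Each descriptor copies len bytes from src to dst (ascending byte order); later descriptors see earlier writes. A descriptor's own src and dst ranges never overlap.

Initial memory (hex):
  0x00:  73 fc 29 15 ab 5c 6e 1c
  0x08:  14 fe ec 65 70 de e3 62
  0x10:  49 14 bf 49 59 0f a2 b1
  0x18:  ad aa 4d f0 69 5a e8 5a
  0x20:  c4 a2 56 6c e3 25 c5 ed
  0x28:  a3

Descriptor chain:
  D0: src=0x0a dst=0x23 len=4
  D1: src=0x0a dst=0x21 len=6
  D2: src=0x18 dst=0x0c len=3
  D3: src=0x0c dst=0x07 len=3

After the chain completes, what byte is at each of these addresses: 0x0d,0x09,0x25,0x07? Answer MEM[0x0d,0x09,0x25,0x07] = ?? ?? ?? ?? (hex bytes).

MEM[0x0d,0x09,0x25,0x07] = aa 4d e3 ad

D0: mem[0x23..0x26] <- [ec 65 70 de]
D1: mem[0x21..0x26] <- [ec 65 70 de e3 62]
D2: mem[0x0c..0x0e] <- [ad aa 4d]
D3: mem[0x07..0x09] <- [ad aa 4d]
query mem[0x0d]=0xaa, mem[0x09]=0x4d, mem[0x25]=0xe3, mem[0x07]=0xad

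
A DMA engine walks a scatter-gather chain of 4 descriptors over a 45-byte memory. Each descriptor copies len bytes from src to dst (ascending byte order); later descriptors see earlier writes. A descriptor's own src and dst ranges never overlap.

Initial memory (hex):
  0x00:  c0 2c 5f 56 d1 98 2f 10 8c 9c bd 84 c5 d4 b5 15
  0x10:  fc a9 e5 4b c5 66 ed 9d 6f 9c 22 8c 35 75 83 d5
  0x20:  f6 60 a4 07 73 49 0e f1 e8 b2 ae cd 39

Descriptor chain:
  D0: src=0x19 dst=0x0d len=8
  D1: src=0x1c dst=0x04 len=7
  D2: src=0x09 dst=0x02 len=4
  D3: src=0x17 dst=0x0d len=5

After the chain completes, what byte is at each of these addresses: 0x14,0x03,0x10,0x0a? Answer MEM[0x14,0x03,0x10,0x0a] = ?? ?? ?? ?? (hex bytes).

MEM[0x14,0x03,0x10,0x0a] = f6 a4 22 a4

[0] 0x19->0x0d len=8 : 9c 22 8c 35 75 83 d5 f6
[1] 0x1c->0x04 len=7 : 35 75 83 d5 f6 60 a4
[2] 0x09->0x02 len=4 : 60 a4 84 c5
[3] 0x17->0x0d len=5 : 9d 6f 9c 22 8c
query mem[0x14]=0xf6, mem[0x03]=0xa4, mem[0x10]=0x22, mem[0x0a]=0xa4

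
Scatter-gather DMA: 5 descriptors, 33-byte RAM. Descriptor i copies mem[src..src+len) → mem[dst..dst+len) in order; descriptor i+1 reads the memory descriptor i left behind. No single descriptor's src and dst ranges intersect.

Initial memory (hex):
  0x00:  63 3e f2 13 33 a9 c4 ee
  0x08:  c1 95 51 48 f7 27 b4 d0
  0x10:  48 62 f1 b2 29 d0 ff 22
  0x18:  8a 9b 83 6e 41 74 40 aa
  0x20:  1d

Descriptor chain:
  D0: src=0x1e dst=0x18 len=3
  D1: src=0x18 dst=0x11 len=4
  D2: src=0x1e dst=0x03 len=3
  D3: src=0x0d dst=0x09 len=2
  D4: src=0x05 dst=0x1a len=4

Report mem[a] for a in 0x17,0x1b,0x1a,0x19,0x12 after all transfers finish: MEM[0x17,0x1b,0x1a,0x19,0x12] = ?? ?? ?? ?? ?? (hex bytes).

MEM[0x17,0x1b,0x1a,0x19,0x12] = 22 c4 1d aa aa

#0 dst[0x18+3] := {0x40,0xaa,0x1d}
#1 dst[0x11+4] := {0x40,0xaa,0x1d,0x6e}
#2 dst[0x03+3] := {0x40,0xaa,0x1d}
#3 dst[0x09+2] := {0x27,0xb4}
#4 dst[0x1a+4] := {0x1d,0xc4,0xee,0xc1}
query mem[0x17]=0x22, mem[0x1b]=0xc4, mem[0x1a]=0x1d, mem[0x19]=0xaa, mem[0x12]=0xaa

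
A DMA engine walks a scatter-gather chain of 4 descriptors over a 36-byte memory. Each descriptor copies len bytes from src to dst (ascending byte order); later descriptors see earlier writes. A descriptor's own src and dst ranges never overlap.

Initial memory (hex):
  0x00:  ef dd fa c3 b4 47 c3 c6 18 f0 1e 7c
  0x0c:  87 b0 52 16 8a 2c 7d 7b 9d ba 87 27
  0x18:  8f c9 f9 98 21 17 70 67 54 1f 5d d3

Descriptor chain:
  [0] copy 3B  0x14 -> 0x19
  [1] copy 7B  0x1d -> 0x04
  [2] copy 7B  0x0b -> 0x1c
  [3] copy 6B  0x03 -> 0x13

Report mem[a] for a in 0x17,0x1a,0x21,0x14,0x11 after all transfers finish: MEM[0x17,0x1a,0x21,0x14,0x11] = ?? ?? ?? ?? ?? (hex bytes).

MEM[0x17,0x1a,0x21,0x14,0x11] = 54 ba 8a 17 2c

D0: mem[0x19..0x1b] <- [9d ba 87]
D1: mem[0x04..0x0a] <- [17 70 67 54 1f 5d d3]
D2: mem[0x1c..0x22] <- [7c 87 b0 52 16 8a 2c]
D3: mem[0x13..0x18] <- [c3 17 70 67 54 1f]
query mem[0x17]=0x54, mem[0x1a]=0xba, mem[0x21]=0x8a, mem[0x14]=0x17, mem[0x11]=0x2c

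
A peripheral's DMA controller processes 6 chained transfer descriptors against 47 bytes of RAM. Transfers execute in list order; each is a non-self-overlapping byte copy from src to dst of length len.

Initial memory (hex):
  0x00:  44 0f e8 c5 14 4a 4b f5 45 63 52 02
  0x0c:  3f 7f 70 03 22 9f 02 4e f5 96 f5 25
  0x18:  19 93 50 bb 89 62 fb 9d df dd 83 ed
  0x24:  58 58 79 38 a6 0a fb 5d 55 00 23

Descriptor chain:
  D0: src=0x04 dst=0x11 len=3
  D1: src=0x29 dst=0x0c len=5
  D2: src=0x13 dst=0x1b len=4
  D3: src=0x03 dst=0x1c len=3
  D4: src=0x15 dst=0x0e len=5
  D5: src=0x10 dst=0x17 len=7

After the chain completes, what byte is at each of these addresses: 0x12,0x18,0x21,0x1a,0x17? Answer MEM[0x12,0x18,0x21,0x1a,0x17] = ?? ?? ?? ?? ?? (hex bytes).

MEM[0x12,0x18,0x21,0x1a,0x17] = 93 19 dd 4b 25

  after D0: wrote 3B at 0x11 = 144a4b
  after D1: wrote 5B at 0x0c = 0afb5d5500
  after D2: wrote 4B at 0x1b = 4bf596f5
  after D3: wrote 3B at 0x1c = c5144a
  after D4: wrote 5B at 0x0e = 96f5251993
  after D5: wrote 7B at 0x17 = 2519934bf596f5
query mem[0x12]=0x93, mem[0x18]=0x19, mem[0x21]=0xdd, mem[0x1a]=0x4b, mem[0x17]=0x25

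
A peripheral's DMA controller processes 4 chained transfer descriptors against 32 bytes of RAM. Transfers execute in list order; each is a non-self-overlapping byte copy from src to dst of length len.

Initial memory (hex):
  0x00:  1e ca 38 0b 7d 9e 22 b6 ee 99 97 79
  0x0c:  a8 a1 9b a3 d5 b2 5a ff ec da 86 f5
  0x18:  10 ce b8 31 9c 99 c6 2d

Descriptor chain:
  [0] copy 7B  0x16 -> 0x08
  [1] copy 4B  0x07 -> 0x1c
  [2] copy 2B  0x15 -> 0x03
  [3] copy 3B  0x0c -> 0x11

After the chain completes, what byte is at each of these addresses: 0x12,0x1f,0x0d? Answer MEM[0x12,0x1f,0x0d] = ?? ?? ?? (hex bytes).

  after D0: wrote 7B at 0x08 = 86f510ceb8319c
  after D1: wrote 4B at 0x1c = b686f510
  after D2: wrote 2B at 0x03 = da86
  after D3: wrote 3B at 0x11 = b8319c
query mem[0x12]=0x31, mem[0x1f]=0x10, mem[0x0d]=0x31

MEM[0x12,0x1f,0x0d] = 31 10 31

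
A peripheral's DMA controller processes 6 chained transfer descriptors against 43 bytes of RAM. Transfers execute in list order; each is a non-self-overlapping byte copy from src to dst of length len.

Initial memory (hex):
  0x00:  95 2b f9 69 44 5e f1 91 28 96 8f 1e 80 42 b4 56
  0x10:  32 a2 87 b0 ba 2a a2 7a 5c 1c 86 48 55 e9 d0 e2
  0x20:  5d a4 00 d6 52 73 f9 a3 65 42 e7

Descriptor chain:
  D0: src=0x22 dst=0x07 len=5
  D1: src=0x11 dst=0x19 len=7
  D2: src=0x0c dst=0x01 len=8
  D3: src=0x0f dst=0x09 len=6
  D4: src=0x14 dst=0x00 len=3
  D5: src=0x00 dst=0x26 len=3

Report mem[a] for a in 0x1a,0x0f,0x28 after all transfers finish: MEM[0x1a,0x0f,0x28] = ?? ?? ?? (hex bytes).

MEM[0x1a,0x0f,0x28] = 87 56 a2

[0] 0x22->0x07 len=5 : 00 d6 52 73 f9
[1] 0x11->0x19 len=7 : a2 87 b0 ba 2a a2 7a
[2] 0x0c->0x01 len=8 : 80 42 b4 56 32 a2 87 b0
[3] 0x0f->0x09 len=6 : 56 32 a2 87 b0 ba
[4] 0x14->0x00 len=3 : ba 2a a2
[5] 0x00->0x26 len=3 : ba 2a a2
query mem[0x1a]=0x87, mem[0x0f]=0x56, mem[0x28]=0xa2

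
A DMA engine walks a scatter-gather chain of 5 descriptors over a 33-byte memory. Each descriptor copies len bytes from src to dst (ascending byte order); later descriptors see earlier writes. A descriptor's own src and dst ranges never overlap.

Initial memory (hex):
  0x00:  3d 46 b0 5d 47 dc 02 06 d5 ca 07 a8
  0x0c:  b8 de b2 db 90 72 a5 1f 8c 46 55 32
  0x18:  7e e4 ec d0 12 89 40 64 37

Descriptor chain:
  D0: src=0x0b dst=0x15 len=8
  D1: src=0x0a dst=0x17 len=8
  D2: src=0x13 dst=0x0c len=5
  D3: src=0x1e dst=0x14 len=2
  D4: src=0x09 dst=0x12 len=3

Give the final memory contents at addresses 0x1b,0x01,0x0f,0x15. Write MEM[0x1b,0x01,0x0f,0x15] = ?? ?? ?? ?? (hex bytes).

#0 dst[0x15+8] := {0xa8,0xb8,0xde,0xb2,0xdb,0x90,0x72,0xa5}
#1 dst[0x17+8] := {0x07,0xa8,0xb8,0xde,0xb2,0xdb,0x90,0x72}
#2 dst[0x0c+5] := {0x1f,0x8c,0xa8,0xb8,0x07}
#3 dst[0x14+2] := {0x72,0x64}
#4 dst[0x12+3] := {0xca,0x07,0xa8}
query mem[0x1b]=0xb2, mem[0x01]=0x46, mem[0x0f]=0xb8, mem[0x15]=0x64

MEM[0x1b,0x01,0x0f,0x15] = b2 46 b8 64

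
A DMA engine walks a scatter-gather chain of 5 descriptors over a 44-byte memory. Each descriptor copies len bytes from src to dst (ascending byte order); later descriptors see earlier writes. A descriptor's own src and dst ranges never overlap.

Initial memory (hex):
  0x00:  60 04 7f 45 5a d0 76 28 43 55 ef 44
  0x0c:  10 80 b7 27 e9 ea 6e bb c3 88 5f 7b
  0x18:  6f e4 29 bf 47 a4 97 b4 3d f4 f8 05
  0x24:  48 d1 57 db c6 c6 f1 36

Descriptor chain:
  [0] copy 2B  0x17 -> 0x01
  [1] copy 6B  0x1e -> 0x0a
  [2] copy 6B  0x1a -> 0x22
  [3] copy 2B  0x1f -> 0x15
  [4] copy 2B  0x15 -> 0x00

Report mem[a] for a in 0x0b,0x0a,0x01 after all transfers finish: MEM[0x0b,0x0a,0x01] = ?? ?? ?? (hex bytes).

#0 dst[0x01+2] := {0x7b,0x6f}
#1 dst[0x0a+6] := {0x97,0xb4,0x3d,0xf4,0xf8,0x05}
#2 dst[0x22+6] := {0x29,0xbf,0x47,0xa4,0x97,0xb4}
#3 dst[0x15+2] := {0xb4,0x3d}
#4 dst[0x00+2] := {0xb4,0x3d}
query mem[0x0b]=0xb4, mem[0x0a]=0x97, mem[0x01]=0x3d

MEM[0x0b,0x0a,0x01] = b4 97 3d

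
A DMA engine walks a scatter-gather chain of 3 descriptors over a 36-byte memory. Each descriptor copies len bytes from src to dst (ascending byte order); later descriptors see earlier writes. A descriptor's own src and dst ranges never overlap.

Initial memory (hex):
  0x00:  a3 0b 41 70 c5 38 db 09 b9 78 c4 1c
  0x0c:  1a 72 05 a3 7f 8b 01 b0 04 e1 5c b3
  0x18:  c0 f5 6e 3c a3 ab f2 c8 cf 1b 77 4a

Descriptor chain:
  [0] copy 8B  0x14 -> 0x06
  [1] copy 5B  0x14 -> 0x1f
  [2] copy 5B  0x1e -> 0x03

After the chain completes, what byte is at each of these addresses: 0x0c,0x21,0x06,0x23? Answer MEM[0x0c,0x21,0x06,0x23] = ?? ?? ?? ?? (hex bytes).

MEM[0x0c,0x21,0x06,0x23] = 6e 5c 5c c0

D0: mem[0x06..0x0d] <- [04 e1 5c b3 c0 f5 6e 3c]
D1: mem[0x1f..0x23] <- [04 e1 5c b3 c0]
D2: mem[0x03..0x07] <- [f2 04 e1 5c b3]
query mem[0x0c]=0x6e, mem[0x21]=0x5c, mem[0x06]=0x5c, mem[0x23]=0xc0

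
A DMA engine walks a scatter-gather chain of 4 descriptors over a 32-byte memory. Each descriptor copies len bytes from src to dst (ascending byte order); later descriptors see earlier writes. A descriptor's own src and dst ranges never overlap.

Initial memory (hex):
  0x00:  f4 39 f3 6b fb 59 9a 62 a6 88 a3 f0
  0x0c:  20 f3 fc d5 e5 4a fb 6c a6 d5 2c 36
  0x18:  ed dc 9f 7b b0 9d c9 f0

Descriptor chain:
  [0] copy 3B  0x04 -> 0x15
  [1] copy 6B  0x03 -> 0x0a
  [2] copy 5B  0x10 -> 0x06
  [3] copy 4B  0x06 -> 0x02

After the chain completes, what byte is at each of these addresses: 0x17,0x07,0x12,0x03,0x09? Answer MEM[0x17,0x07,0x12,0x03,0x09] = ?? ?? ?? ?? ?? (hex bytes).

#0 dst[0x15+3] := {0xfb,0x59,0x9a}
#1 dst[0x0a+6] := {0x6b,0xfb,0x59,0x9a,0x62,0xa6}
#2 dst[0x06+5] := {0xe5,0x4a,0xfb,0x6c,0xa6}
#3 dst[0x02+4] := {0xe5,0x4a,0xfb,0x6c}
query mem[0x17]=0x9a, mem[0x07]=0x4a, mem[0x12]=0xfb, mem[0x03]=0x4a, mem[0x09]=0x6c

MEM[0x17,0x07,0x12,0x03,0x09] = 9a 4a fb 4a 6c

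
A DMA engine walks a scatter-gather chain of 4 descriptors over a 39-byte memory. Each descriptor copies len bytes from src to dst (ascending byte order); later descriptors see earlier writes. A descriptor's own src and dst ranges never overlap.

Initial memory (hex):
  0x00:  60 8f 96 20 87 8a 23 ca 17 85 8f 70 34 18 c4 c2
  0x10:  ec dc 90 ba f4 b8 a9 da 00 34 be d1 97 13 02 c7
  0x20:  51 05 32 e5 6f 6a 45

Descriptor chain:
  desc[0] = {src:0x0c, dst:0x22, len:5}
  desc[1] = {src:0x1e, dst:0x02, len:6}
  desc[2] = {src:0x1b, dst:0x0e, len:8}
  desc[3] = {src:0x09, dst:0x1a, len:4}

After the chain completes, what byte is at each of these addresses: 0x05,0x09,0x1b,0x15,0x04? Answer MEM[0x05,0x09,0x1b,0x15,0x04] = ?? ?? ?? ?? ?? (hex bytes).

[0] 0x0c->0x22 len=5 : 34 18 c4 c2 ec
[1] 0x1e->0x02 len=6 : 02 c7 51 05 34 18
[2] 0x1b->0x0e len=8 : d1 97 13 02 c7 51 05 34
[3] 0x09->0x1a len=4 : 85 8f 70 34
query mem[0x05]=0x05, mem[0x09]=0x85, mem[0x1b]=0x8f, mem[0x15]=0x34, mem[0x04]=0x51

MEM[0x05,0x09,0x1b,0x15,0x04] = 05 85 8f 34 51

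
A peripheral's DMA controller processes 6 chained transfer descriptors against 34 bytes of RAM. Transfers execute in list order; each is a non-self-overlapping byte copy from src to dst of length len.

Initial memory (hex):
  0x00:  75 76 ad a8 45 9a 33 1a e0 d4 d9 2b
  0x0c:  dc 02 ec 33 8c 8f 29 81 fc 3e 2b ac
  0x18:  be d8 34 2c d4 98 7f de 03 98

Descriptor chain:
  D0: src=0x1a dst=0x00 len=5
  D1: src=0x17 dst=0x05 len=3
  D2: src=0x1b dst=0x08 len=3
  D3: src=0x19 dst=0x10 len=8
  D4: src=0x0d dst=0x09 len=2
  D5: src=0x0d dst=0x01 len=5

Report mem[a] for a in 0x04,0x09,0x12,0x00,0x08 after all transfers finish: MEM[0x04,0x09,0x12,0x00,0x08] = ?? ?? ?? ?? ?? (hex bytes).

[0] 0x1a->0x00 len=5 : 34 2c d4 98 7f
[1] 0x17->0x05 len=3 : ac be d8
[2] 0x1b->0x08 len=3 : 2c d4 98
[3] 0x19->0x10 len=8 : d8 34 2c d4 98 7f de 03
[4] 0x0d->0x09 len=2 : 02 ec
[5] 0x0d->0x01 len=5 : 02 ec 33 d8 34
query mem[0x04]=0xd8, mem[0x09]=0x02, mem[0x12]=0x2c, mem[0x00]=0x34, mem[0x08]=0x2c

MEM[0x04,0x09,0x12,0x00,0x08] = d8 02 2c 34 2c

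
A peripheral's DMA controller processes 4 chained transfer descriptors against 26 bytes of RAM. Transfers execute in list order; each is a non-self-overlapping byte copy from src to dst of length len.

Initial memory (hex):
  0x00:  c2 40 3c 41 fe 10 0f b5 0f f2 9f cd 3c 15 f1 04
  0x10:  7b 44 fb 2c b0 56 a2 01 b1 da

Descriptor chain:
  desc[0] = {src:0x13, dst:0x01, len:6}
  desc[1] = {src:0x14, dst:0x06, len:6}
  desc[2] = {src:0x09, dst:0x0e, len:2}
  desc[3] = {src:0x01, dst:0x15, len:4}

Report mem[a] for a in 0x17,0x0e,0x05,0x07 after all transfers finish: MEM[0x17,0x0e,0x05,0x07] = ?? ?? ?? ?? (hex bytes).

[0] 0x13->0x01 len=6 : 2c b0 56 a2 01 b1
[1] 0x14->0x06 len=6 : b0 56 a2 01 b1 da
[2] 0x09->0x0e len=2 : 01 b1
[3] 0x01->0x15 len=4 : 2c b0 56 a2
query mem[0x17]=0x56, mem[0x0e]=0x01, mem[0x05]=0x01, mem[0x07]=0x56

MEM[0x17,0x0e,0x05,0x07] = 56 01 01 56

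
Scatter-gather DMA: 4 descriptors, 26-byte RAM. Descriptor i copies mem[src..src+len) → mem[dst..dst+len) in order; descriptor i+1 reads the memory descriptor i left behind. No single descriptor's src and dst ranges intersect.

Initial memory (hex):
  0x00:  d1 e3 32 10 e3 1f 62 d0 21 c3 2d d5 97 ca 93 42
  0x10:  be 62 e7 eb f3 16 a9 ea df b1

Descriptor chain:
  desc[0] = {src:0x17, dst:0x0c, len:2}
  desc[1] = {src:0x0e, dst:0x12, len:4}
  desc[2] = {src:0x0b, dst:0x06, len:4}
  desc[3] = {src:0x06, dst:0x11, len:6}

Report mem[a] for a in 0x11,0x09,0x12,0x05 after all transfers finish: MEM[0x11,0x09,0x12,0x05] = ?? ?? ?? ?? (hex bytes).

[0] 0x17->0x0c len=2 : ea df
[1] 0x0e->0x12 len=4 : 93 42 be 62
[2] 0x0b->0x06 len=4 : d5 ea df 93
[3] 0x06->0x11 len=6 : d5 ea df 93 2d d5
query mem[0x11]=0xd5, mem[0x09]=0x93, mem[0x12]=0xea, mem[0x05]=0x1f

MEM[0x11,0x09,0x12,0x05] = d5 93 ea 1f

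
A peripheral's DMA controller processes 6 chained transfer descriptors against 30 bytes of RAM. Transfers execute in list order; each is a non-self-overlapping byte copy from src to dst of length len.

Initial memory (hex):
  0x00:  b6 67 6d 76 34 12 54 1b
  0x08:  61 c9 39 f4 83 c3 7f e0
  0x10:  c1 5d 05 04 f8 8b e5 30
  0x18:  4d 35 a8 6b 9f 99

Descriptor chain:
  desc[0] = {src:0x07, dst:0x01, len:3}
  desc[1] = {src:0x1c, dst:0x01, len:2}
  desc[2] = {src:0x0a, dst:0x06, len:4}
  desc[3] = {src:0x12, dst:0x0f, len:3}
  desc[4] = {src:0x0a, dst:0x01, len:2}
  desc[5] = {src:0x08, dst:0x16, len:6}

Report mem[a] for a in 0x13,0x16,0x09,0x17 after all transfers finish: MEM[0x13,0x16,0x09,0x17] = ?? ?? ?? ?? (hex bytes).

  after D0: wrote 3B at 0x01 = 1b61c9
  after D1: wrote 2B at 0x01 = 9f99
  after D2: wrote 4B at 0x06 = 39f483c3
  after D3: wrote 3B at 0x0f = 0504f8
  after D4: wrote 2B at 0x01 = 39f4
  after D5: wrote 6B at 0x16 = 83c339f483c3
query mem[0x13]=0x04, mem[0x16]=0x83, mem[0x09]=0xc3, mem[0x17]=0xc3

MEM[0x13,0x16,0x09,0x17] = 04 83 c3 c3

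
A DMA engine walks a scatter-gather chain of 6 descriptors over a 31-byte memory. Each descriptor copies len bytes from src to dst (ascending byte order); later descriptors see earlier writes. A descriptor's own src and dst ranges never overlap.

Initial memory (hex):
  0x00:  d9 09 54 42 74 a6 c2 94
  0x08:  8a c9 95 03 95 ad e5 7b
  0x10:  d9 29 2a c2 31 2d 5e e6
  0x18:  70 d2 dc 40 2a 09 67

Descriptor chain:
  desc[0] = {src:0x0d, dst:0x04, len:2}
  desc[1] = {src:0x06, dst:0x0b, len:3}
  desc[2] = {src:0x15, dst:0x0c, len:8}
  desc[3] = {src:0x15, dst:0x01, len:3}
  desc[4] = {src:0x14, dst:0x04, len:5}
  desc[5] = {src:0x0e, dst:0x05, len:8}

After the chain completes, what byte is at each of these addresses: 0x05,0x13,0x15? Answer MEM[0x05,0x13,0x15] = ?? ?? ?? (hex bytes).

MEM[0x05,0x13,0x15] = e6 2a 2d

[0] 0x0d->0x04 len=2 : ad e5
[1] 0x06->0x0b len=3 : c2 94 8a
[2] 0x15->0x0c len=8 : 2d 5e e6 70 d2 dc 40 2a
[3] 0x15->0x01 len=3 : 2d 5e e6
[4] 0x14->0x04 len=5 : 31 2d 5e e6 70
[5] 0x0e->0x05 len=8 : e6 70 d2 dc 40 2a 31 2d
query mem[0x05]=0xe6, mem[0x13]=0x2a, mem[0x15]=0x2d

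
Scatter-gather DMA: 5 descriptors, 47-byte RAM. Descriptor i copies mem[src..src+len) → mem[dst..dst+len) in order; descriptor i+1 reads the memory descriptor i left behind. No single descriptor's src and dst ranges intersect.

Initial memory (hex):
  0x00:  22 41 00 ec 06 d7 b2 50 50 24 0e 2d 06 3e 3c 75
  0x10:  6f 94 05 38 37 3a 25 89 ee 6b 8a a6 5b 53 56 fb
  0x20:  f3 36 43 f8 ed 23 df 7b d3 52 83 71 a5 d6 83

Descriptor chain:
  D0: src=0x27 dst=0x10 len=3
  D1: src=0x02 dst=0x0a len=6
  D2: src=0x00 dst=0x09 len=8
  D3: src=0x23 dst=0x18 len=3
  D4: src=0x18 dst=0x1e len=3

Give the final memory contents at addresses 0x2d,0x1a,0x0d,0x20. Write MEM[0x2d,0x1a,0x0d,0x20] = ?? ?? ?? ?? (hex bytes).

MEM[0x2d,0x1a,0x0d,0x20] = d6 23 06 23

[0] 0x27->0x10 len=3 : 7b d3 52
[1] 0x02->0x0a len=6 : 00 ec 06 d7 b2 50
[2] 0x00->0x09 len=8 : 22 41 00 ec 06 d7 b2 50
[3] 0x23->0x18 len=3 : f8 ed 23
[4] 0x18->0x1e len=3 : f8 ed 23
query mem[0x2d]=0xd6, mem[0x1a]=0x23, mem[0x0d]=0x06, mem[0x20]=0x23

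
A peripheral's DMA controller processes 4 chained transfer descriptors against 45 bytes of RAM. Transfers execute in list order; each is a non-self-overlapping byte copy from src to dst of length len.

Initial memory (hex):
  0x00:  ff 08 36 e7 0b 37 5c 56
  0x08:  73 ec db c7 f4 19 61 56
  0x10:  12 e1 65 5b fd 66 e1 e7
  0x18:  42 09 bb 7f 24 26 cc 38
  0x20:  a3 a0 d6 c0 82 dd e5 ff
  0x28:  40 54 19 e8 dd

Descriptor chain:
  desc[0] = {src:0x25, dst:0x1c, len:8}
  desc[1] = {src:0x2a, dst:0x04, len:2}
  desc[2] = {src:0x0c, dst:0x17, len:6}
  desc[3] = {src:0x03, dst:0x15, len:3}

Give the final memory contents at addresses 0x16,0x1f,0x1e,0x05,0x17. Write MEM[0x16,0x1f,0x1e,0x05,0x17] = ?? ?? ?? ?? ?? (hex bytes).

MEM[0x16,0x1f,0x1e,0x05,0x17] = 19 40 ff e8 e8

#0 dst[0x1c+8] := {0xdd,0xe5,0xff,0x40,0x54,0x19,0xe8,0xdd}
#1 dst[0x04+2] := {0x19,0xe8}
#2 dst[0x17+6] := {0xf4,0x19,0x61,0x56,0x12,0xe1}
#3 dst[0x15+3] := {0xe7,0x19,0xe8}
query mem[0x16]=0x19, mem[0x1f]=0x40, mem[0x1e]=0xff, mem[0x05]=0xe8, mem[0x17]=0xe8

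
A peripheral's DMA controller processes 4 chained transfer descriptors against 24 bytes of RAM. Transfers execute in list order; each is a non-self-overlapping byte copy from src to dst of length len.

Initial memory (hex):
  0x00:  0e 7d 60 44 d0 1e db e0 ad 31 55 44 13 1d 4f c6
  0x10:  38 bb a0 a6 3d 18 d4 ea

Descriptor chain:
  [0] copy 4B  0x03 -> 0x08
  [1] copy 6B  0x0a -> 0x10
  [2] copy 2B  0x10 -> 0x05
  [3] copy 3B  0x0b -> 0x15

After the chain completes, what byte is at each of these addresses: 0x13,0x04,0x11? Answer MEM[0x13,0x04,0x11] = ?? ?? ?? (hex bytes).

  after D0: wrote 4B at 0x08 = 44d01edb
  after D1: wrote 6B at 0x10 = 1edb131d4fc6
  after D2: wrote 2B at 0x05 = 1edb
  after D3: wrote 3B at 0x15 = db131d
query mem[0x13]=0x1d, mem[0x04]=0xd0, mem[0x11]=0xdb

MEM[0x13,0x04,0x11] = 1d d0 db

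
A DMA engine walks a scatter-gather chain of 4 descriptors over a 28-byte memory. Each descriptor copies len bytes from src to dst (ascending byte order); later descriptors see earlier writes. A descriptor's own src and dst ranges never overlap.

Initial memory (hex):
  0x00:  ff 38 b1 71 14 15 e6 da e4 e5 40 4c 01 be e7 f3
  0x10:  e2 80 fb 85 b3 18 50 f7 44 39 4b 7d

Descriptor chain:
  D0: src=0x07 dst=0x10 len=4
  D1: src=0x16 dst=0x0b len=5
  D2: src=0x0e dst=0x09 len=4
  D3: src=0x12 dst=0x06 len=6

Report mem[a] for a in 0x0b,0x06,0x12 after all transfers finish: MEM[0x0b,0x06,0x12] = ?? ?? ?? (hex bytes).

D0: mem[0x10..0x13] <- [da e4 e5 40]
D1: mem[0x0b..0x0f] <- [50 f7 44 39 4b]
D2: mem[0x09..0x0c] <- [39 4b da e4]
D3: mem[0x06..0x0b] <- [e5 40 b3 18 50 f7]
query mem[0x0b]=0xf7, mem[0x06]=0xe5, mem[0x12]=0xe5

MEM[0x0b,0x06,0x12] = f7 e5 e5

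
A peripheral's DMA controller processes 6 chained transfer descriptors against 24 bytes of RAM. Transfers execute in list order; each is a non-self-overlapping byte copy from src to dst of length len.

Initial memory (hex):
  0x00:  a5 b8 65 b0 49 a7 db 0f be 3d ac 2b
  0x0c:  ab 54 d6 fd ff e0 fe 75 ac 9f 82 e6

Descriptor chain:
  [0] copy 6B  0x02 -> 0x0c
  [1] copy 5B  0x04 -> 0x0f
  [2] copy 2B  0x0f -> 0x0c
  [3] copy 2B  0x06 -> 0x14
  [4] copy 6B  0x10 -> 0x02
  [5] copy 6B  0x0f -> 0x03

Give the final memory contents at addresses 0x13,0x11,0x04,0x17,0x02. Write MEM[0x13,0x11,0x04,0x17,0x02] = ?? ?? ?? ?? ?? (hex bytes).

D0: mem[0x0c..0x11] <- [65 b0 49 a7 db 0f]
D1: mem[0x0f..0x13] <- [49 a7 db 0f be]
D2: mem[0x0c..0x0d] <- [49 a7]
D3: mem[0x14..0x15] <- [db 0f]
D4: mem[0x02..0x07] <- [a7 db 0f be db 0f]
D5: mem[0x03..0x08] <- [49 a7 db 0f be db]
query mem[0x13]=0xbe, mem[0x11]=0xdb, mem[0x04]=0xa7, mem[0x17]=0xe6, mem[0x02]=0xa7

MEM[0x13,0x11,0x04,0x17,0x02] = be db a7 e6 a7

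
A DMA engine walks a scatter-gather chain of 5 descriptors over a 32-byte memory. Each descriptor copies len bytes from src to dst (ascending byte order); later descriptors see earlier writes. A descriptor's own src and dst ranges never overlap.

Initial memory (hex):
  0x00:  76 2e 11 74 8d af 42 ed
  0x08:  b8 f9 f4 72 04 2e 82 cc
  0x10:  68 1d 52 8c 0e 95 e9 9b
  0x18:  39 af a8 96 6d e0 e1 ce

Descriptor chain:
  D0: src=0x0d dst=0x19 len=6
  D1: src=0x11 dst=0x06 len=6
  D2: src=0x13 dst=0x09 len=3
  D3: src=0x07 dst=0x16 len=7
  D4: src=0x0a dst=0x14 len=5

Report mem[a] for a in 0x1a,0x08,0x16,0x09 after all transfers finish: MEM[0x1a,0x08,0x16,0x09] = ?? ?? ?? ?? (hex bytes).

[0] 0x0d->0x19 len=6 : 2e 82 cc 68 1d 52
[1] 0x11->0x06 len=6 : 1d 52 8c 0e 95 e9
[2] 0x13->0x09 len=3 : 8c 0e 95
[3] 0x07->0x16 len=7 : 52 8c 8c 0e 95 04 2e
[4] 0x0a->0x14 len=5 : 0e 95 04 2e 82
query mem[0x1a]=0x95, mem[0x08]=0x8c, mem[0x16]=0x04, mem[0x09]=0x8c

MEM[0x1a,0x08,0x16,0x09] = 95 8c 04 8c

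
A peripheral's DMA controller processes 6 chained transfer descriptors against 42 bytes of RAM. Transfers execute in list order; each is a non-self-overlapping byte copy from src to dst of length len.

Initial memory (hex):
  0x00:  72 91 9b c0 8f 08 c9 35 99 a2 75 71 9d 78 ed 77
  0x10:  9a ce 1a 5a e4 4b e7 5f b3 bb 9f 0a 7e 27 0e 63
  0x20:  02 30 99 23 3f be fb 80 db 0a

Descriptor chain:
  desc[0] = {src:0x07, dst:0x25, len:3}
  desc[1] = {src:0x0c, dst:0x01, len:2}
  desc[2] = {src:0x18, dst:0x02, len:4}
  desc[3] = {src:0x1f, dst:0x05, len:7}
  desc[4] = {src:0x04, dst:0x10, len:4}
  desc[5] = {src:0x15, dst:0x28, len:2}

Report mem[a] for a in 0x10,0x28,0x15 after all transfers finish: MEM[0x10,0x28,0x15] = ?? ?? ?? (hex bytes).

D0: mem[0x25..0x27] <- [35 99 a2]
D1: mem[0x01..0x02] <- [9d 78]
D2: mem[0x02..0x05] <- [b3 bb 9f 0a]
D3: mem[0x05..0x0b] <- [63 02 30 99 23 3f 35]
D4: mem[0x10..0x13] <- [9f 63 02 30]
D5: mem[0x28..0x29] <- [4b e7]
query mem[0x10]=0x9f, mem[0x28]=0x4b, mem[0x15]=0x4b

MEM[0x10,0x28,0x15] = 9f 4b 4b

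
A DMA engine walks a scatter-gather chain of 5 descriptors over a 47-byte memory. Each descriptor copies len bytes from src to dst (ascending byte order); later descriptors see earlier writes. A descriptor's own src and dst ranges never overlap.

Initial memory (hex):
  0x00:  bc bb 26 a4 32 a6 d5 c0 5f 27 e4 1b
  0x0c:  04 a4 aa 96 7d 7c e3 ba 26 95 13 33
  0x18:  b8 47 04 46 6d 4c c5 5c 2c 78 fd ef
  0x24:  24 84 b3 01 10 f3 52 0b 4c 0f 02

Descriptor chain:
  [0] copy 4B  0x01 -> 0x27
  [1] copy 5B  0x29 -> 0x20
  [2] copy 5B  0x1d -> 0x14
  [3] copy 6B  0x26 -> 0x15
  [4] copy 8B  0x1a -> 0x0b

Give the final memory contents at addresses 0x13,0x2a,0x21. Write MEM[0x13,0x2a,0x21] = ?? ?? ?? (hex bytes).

MEM[0x13,0x2a,0x21] = ba 32 32

  after D0: wrote 4B at 0x27 = bb26a432
  after D1: wrote 5B at 0x20 = a4320b4c0f
  after D2: wrote 5B at 0x14 = 4cc55ca432
  after D3: wrote 6B at 0x15 = b3bb26a4320b
  after D4: wrote 8B at 0x0b = 0b466d4cc55ca432
query mem[0x13]=0xba, mem[0x2a]=0x32, mem[0x21]=0x32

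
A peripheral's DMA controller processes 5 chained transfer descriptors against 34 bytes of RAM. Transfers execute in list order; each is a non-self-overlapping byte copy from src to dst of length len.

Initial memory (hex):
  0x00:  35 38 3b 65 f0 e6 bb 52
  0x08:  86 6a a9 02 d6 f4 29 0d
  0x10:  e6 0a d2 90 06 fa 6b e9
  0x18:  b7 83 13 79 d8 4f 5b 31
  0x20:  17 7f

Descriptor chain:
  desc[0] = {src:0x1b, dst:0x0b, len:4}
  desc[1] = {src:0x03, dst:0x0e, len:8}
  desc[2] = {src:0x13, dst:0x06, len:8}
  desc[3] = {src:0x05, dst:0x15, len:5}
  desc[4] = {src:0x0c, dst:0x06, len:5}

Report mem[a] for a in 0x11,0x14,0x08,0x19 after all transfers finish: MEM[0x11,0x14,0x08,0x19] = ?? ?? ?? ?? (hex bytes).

[0] 0x1b->0x0b len=4 : 79 d8 4f 5b
[1] 0x03->0x0e len=8 : 65 f0 e6 bb 52 86 6a a9
[2] 0x13->0x06 len=8 : 86 6a a9 6b e9 b7 83 13
[3] 0x05->0x15 len=5 : e6 86 6a a9 6b
[4] 0x0c->0x06 len=5 : 83 13 65 f0 e6
query mem[0x11]=0xbb, mem[0x14]=0x6a, mem[0x08]=0x65, mem[0x19]=0x6b

MEM[0x11,0x14,0x08,0x19] = bb 6a 65 6b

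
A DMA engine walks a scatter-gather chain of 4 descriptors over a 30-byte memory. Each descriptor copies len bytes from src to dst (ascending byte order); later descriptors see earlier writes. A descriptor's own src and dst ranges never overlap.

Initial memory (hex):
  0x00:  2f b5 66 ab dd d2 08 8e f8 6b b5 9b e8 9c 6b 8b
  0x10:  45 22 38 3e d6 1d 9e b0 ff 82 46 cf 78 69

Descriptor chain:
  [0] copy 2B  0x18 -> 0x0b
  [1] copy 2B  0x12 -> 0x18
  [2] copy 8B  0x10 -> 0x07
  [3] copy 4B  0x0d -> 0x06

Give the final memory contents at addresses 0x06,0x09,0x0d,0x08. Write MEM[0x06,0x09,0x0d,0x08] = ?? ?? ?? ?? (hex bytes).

#0 dst[0x0b+2] := {0xff,0x82}
#1 dst[0x18+2] := {0x38,0x3e}
#2 dst[0x07+8] := {0x45,0x22,0x38,0x3e,0xd6,0x1d,0x9e,0xb0}
#3 dst[0x06+4] := {0x9e,0xb0,0x8b,0x45}
query mem[0x06]=0x9e, mem[0x09]=0x45, mem[0x0d]=0x9e, mem[0x08]=0x8b

MEM[0x06,0x09,0x0d,0x08] = 9e 45 9e 8b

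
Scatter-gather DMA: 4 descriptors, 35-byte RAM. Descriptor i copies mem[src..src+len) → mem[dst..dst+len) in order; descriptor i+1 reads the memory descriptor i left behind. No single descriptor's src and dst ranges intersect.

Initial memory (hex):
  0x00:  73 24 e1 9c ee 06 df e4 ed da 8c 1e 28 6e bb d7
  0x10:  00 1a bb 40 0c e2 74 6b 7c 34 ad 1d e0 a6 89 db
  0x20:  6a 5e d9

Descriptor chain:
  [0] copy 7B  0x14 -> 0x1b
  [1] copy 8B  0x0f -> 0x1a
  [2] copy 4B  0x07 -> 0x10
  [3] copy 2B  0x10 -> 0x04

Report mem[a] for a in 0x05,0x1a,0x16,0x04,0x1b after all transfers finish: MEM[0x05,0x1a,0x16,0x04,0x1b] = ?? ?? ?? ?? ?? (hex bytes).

#0 dst[0x1b+7] := {0x0c,0xe2,0x74,0x6b,0x7c,0x34,0xad}
#1 dst[0x1a+8] := {0xd7,0x00,0x1a,0xbb,0x40,0x0c,0xe2,0x74}
#2 dst[0x10+4] := {0xe4,0xed,0xda,0x8c}
#3 dst[0x04+2] := {0xe4,0xed}
query mem[0x05]=0xed, mem[0x1a]=0xd7, mem[0x16]=0x74, mem[0x04]=0xe4, mem[0x1b]=0x00

MEM[0x05,0x1a,0x16,0x04,0x1b] = ed d7 74 e4 00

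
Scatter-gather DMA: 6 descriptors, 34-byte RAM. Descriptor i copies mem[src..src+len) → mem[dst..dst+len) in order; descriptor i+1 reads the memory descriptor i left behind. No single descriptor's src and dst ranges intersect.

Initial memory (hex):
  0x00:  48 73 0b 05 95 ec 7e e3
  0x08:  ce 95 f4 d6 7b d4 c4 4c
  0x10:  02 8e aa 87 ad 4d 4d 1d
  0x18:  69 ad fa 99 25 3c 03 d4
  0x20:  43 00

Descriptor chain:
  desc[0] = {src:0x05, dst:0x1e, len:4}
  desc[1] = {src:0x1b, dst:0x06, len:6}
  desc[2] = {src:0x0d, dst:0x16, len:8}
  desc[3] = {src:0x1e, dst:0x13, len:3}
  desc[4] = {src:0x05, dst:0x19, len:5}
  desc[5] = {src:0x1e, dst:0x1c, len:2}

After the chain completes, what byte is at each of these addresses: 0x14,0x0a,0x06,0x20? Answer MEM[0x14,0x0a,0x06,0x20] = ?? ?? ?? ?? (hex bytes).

MEM[0x14,0x0a,0x06,0x20] = 7e 7e 99 e3

  after D0: wrote 4B at 0x1e = ec7ee3ce
  after D1: wrote 6B at 0x06 = 99253cec7ee3
  after D2: wrote 8B at 0x16 = d4c44c028eaa87ad
  after D3: wrote 3B at 0x13 = ec7ee3
  after D4: wrote 5B at 0x19 = ec99253cec
  after D5: wrote 2B at 0x1c = ec7e
query mem[0x14]=0x7e, mem[0x0a]=0x7e, mem[0x06]=0x99, mem[0x20]=0xe3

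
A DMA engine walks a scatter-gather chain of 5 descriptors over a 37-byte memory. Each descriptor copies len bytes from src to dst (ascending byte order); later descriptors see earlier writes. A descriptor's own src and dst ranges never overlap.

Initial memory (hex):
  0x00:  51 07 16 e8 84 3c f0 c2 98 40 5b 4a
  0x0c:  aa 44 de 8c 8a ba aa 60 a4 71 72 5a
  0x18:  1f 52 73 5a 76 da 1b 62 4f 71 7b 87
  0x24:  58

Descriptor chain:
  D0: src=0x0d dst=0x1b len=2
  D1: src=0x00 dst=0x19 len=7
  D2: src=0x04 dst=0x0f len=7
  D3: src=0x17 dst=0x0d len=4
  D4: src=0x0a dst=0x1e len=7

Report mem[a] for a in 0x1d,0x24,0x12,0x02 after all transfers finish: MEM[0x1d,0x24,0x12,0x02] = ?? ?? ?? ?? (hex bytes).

  after D0: wrote 2B at 0x1b = 44de
  after D1: wrote 7B at 0x19 = 510716e8843cf0
  after D2: wrote 7B at 0x0f = 843cf0c298405b
  after D3: wrote 4B at 0x0d = 5a1f5107
  after D4: wrote 7B at 0x1e = 5b4aaa5a1f5107
query mem[0x1d]=0x84, mem[0x24]=0x07, mem[0x12]=0xc2, mem[0x02]=0x16

MEM[0x1d,0x24,0x12,0x02] = 84 07 c2 16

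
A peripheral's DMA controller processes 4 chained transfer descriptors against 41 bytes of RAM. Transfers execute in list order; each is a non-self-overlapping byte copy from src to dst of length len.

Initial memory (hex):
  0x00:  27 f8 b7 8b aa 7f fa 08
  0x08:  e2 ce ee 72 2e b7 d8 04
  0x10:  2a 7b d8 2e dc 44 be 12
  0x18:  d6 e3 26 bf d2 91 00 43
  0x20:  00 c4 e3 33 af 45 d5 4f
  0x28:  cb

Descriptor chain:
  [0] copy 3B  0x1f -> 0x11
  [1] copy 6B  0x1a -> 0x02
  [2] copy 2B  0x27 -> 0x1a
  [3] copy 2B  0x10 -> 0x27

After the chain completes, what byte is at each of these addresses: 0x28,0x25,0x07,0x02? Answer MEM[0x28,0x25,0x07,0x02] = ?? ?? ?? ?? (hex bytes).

[0] 0x1f->0x11 len=3 : 43 00 c4
[1] 0x1a->0x02 len=6 : 26 bf d2 91 00 43
[2] 0x27->0x1a len=2 : 4f cb
[3] 0x10->0x27 len=2 : 2a 43
query mem[0x28]=0x43, mem[0x25]=0x45, mem[0x07]=0x43, mem[0x02]=0x26

MEM[0x28,0x25,0x07,0x02] = 43 45 43 26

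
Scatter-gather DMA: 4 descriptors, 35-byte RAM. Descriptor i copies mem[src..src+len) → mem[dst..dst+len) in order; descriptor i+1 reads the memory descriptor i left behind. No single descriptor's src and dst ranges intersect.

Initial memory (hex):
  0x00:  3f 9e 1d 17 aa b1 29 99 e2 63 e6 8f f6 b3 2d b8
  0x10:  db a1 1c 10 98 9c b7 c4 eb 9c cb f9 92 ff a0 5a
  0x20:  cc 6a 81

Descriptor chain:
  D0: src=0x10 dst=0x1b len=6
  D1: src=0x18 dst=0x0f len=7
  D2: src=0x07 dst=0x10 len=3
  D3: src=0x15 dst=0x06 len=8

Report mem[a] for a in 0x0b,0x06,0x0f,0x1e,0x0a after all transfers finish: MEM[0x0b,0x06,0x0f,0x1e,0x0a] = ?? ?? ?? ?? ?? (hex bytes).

MEM[0x0b,0x06,0x0f,0x1e,0x0a] = cb 10 eb 10 9c

  after D0: wrote 6B at 0x1b = dba11c10989c
  after D1: wrote 7B at 0x0f = eb9ccbdba11c10
  after D2: wrote 3B at 0x10 = 99e263
  after D3: wrote 8B at 0x06 = 10b7c4eb9ccbdba1
query mem[0x0b]=0xcb, mem[0x06]=0x10, mem[0x0f]=0xeb, mem[0x1e]=0x10, mem[0x0a]=0x9c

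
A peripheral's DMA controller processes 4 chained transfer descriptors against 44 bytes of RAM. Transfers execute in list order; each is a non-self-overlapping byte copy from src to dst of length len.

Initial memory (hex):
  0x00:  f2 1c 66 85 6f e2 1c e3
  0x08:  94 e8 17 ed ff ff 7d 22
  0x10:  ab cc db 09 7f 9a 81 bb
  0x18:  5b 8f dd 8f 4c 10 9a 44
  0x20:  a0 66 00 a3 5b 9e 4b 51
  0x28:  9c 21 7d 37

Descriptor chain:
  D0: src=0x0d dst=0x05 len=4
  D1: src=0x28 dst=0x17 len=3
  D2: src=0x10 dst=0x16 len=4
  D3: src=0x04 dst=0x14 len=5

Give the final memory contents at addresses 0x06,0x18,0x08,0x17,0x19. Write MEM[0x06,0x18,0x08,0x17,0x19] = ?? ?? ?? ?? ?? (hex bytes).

MEM[0x06,0x18,0x08,0x17,0x19] = 7d ab ab 22 09

#0 dst[0x05+4] := {0xff,0x7d,0x22,0xab}
#1 dst[0x17+3] := {0x9c,0x21,0x7d}
#2 dst[0x16+4] := {0xab,0xcc,0xdb,0x09}
#3 dst[0x14+5] := {0x6f,0xff,0x7d,0x22,0xab}
query mem[0x06]=0x7d, mem[0x18]=0xab, mem[0x08]=0xab, mem[0x17]=0x22, mem[0x19]=0x09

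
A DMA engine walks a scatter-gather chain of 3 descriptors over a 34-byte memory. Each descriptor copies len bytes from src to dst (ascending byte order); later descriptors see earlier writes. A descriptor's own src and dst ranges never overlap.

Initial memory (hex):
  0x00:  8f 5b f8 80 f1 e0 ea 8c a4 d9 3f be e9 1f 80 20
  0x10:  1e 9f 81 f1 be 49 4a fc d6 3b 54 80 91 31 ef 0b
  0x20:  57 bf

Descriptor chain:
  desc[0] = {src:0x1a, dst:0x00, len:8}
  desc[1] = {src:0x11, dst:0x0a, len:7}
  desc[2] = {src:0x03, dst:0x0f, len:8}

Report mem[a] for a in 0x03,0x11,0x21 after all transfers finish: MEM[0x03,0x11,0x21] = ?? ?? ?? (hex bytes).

MEM[0x03,0x11,0x21] = 31 0b bf

[0] 0x1a->0x00 len=8 : 54 80 91 31 ef 0b 57 bf
[1] 0x11->0x0a len=7 : 9f 81 f1 be 49 4a fc
[2] 0x03->0x0f len=8 : 31 ef 0b 57 bf a4 d9 9f
query mem[0x03]=0x31, mem[0x11]=0x0b, mem[0x21]=0xbf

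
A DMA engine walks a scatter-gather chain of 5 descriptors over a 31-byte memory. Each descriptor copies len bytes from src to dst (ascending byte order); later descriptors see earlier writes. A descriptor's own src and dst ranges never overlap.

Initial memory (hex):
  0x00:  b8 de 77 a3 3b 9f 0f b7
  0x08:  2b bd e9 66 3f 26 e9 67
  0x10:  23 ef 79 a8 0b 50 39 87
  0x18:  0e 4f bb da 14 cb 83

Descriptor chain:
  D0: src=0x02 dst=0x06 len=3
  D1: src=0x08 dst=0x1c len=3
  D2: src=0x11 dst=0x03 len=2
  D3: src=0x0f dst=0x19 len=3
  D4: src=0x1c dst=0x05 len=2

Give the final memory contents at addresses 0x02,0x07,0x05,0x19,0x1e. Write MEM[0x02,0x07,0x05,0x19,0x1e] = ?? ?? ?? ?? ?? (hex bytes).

  after D0: wrote 3B at 0x06 = 77a33b
  after D1: wrote 3B at 0x1c = 3bbde9
  after D2: wrote 2B at 0x03 = ef79
  after D3: wrote 3B at 0x19 = 6723ef
  after D4: wrote 2B at 0x05 = 3bbd
query mem[0x02]=0x77, mem[0x07]=0xa3, mem[0x05]=0x3b, mem[0x19]=0x67, mem[0x1e]=0xe9

MEM[0x02,0x07,0x05,0x19,0x1e] = 77 a3 3b 67 e9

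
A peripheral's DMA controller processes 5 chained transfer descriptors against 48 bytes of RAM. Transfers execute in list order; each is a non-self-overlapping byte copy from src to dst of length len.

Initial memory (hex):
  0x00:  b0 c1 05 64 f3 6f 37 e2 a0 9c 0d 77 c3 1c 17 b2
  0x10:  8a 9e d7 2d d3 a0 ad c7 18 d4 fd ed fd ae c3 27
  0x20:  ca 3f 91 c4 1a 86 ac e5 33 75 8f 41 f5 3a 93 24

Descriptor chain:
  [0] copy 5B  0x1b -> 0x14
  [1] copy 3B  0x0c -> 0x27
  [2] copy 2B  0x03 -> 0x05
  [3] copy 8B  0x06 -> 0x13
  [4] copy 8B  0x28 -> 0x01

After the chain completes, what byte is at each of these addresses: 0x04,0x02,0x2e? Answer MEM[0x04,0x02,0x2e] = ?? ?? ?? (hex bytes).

#0 dst[0x14+5] := {0xed,0xfd,0xae,0xc3,0x27}
#1 dst[0x27+3] := {0xc3,0x1c,0x17}
#2 dst[0x05+2] := {0x64,0xf3}
#3 dst[0x13+8] := {0xf3,0xe2,0xa0,0x9c,0x0d,0x77,0xc3,0x1c}
#4 dst[0x01+8] := {0x1c,0x17,0x8f,0x41,0xf5,0x3a,0x93,0x24}
query mem[0x04]=0x41, mem[0x02]=0x17, mem[0x2e]=0x93

MEM[0x04,0x02,0x2e] = 41 17 93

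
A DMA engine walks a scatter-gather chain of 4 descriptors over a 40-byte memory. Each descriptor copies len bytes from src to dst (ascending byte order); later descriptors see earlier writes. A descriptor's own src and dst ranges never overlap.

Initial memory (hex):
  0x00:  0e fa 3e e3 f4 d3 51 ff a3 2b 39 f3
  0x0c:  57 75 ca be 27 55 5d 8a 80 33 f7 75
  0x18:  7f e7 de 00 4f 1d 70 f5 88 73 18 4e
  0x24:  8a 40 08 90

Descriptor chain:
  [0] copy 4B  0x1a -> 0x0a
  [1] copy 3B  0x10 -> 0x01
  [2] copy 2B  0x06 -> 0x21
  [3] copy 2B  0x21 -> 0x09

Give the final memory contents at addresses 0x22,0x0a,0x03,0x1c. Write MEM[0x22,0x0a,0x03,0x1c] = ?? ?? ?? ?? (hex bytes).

MEM[0x22,0x0a,0x03,0x1c] = ff ff 5d 4f

[0] 0x1a->0x0a len=4 : de 00 4f 1d
[1] 0x10->0x01 len=3 : 27 55 5d
[2] 0x06->0x21 len=2 : 51 ff
[3] 0x21->0x09 len=2 : 51 ff
query mem[0x22]=0xff, mem[0x0a]=0xff, mem[0x03]=0x5d, mem[0x1c]=0x4f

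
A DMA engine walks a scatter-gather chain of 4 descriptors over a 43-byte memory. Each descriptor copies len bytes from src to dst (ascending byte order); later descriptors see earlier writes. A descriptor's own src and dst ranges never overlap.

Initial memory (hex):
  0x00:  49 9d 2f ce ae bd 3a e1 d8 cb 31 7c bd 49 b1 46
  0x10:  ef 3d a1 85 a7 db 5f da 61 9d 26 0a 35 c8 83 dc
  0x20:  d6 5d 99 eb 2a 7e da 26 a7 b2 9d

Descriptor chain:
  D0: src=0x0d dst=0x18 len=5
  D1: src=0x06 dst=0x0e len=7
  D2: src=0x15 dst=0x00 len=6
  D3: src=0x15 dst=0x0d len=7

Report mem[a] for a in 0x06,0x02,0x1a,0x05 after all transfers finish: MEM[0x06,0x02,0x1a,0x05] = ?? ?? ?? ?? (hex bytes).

MEM[0x06,0x02,0x1a,0x05] = 3a da 46 46

D0: mem[0x18..0x1c] <- [49 b1 46 ef 3d]
D1: mem[0x0e..0x14] <- [3a e1 d8 cb 31 7c bd]
D2: mem[0x00..0x05] <- [db 5f da 49 b1 46]
D3: mem[0x0d..0x13] <- [db 5f da 49 b1 46 ef]
query mem[0x06]=0x3a, mem[0x02]=0xda, mem[0x1a]=0x46, mem[0x05]=0x46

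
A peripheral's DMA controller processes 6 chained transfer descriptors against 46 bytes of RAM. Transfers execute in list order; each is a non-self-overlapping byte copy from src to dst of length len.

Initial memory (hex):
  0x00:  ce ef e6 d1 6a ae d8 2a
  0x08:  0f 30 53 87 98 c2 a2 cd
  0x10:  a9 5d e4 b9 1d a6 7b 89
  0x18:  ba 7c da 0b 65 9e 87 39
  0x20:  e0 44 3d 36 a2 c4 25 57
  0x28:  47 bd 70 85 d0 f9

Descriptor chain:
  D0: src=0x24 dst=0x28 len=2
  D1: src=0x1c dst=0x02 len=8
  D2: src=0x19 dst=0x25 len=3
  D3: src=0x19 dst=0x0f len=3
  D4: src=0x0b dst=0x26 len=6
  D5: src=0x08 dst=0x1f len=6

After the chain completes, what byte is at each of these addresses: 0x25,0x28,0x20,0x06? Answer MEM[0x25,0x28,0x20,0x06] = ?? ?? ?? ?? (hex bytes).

D0: mem[0x28..0x29] <- [a2 c4]
D1: mem[0x02..0x09] <- [65 9e 87 39 e0 44 3d 36]
D2: mem[0x25..0x27] <- [7c da 0b]
D3: mem[0x0f..0x11] <- [7c da 0b]
D4: mem[0x26..0x2b] <- [87 98 c2 a2 7c da]
D5: mem[0x1f..0x24] <- [3d 36 53 87 98 c2]
query mem[0x25]=0x7c, mem[0x28]=0xc2, mem[0x20]=0x36, mem[0x06]=0xe0

MEM[0x25,0x28,0x20,0x06] = 7c c2 36 e0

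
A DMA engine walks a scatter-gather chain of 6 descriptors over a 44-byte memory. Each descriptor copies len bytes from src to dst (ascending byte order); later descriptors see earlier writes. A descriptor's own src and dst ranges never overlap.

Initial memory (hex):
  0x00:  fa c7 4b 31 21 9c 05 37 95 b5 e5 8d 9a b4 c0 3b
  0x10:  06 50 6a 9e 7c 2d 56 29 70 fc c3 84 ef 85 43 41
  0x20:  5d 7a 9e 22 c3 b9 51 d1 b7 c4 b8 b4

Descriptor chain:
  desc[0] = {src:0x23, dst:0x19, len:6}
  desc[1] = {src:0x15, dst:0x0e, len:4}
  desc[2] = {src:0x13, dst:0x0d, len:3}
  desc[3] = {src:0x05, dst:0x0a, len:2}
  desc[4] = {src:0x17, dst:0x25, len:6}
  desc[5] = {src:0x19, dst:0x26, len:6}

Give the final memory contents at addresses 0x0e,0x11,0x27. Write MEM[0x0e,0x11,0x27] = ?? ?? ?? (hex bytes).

#0 dst[0x19+6] := {0x22,0xc3,0xb9,0x51,0xd1,0xb7}
#1 dst[0x0e+4] := {0x2d,0x56,0x29,0x70}
#2 dst[0x0d+3] := {0x9e,0x7c,0x2d}
#3 dst[0x0a+2] := {0x9c,0x05}
#4 dst[0x25+6] := {0x29,0x70,0x22,0xc3,0xb9,0x51}
#5 dst[0x26+6] := {0x22,0xc3,0xb9,0x51,0xd1,0xb7}
query mem[0x0e]=0x7c, mem[0x11]=0x70, mem[0x27]=0xc3

MEM[0x0e,0x11,0x27] = 7c 70 c3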